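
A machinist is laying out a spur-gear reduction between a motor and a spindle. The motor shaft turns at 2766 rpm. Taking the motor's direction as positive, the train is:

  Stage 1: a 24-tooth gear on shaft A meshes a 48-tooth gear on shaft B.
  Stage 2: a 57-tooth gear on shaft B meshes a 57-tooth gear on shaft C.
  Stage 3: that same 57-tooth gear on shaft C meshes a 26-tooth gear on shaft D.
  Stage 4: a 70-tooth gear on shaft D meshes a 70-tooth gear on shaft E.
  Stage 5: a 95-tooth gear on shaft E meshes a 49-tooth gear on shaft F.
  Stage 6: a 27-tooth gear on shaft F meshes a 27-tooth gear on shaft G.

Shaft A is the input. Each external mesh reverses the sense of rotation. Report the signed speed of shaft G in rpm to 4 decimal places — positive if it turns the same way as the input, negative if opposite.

Stage 1 [24T→48T]: ω = 2766.0000×24/48 = 1383.0000 rpm, dir flips to −; running = −1383.0000
Stage 2 [57T→57T]: ω = 1383.0000×57/57 = 1383.0000 rpm, dir flips to +; running = +1383.0000
Stage 3 [57T→26T]: ω = 1383.0000×57/26 = 3031.9615 rpm, dir flips to −; running = −3031.9615
Stage 4 [70T→70T]: ω = 3031.9615×70/70 = 3031.9615 rpm, dir flips to +; running = +3031.9615
Stage 5 [95T→49T]: ω = 3031.9615×95/49 = 5878.2928 rpm, dir flips to −; running = −5878.2928
Stage 6 [27T→27T]: ω = 5878.2928×27/27 = 5878.2928 rpm, dir flips to +; running = +5878.2928

+5878.2928 rpm (same as input, |ω| = 5878.2928 rpm)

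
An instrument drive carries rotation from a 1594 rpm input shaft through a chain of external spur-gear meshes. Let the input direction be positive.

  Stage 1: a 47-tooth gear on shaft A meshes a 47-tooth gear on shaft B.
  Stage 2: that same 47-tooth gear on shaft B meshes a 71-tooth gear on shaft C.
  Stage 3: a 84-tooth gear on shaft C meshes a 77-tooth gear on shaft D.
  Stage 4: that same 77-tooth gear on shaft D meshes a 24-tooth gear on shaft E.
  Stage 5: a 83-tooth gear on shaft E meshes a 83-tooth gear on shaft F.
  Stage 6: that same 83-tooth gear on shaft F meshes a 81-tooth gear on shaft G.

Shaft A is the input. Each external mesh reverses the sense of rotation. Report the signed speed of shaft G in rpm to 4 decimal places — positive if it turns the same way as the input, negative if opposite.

Stage 1 [47T→47T]: ω = 1594.0000×47/47 = 1594.0000 rpm, dir flips to −; running = −1594.0000
Stage 2 [47T→71T]: ω = 1594.0000×47/71 = 1055.1831 rpm, dir flips to +; running = +1055.1831
Stage 3 [84T→77T]: ω = 1055.1831×84/77 = 1151.1088 rpm, dir flips to −; running = −1151.1088
Stage 4 [77T→24T]: ω = 1151.1088×77/24 = 3693.1408 rpm, dir flips to +; running = +3693.1408
Stage 5 [83T→83T]: ω = 3693.1408×83/83 = 3693.1408 rpm, dir flips to −; running = −3693.1408
Stage 6 [83T→81T]: ω = 3693.1408×83/81 = 3784.3295 rpm, dir flips to +; running = +3784.3295

+3784.3295 rpm (same as input, |ω| = 3784.3295 rpm)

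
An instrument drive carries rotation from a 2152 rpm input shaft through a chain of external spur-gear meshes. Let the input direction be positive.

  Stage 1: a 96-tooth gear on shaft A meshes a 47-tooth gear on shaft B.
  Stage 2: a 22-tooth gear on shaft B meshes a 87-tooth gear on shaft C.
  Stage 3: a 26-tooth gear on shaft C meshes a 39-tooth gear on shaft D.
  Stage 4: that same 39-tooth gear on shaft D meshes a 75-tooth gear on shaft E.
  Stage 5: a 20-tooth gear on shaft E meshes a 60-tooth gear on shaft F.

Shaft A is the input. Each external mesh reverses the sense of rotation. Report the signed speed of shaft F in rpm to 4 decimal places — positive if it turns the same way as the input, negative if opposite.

Stage 1 [96T→47T]: ω = 2152.0000×96/47 = 4395.5745 rpm, dir flips to −; running = −4395.5745
Stage 2 [22T→87T]: ω = 4395.5745×22/87 = 1111.5246 rpm, dir flips to +; running = +1111.5246
Stage 3 [26T→39T]: ω = 1111.5246×26/39 = 741.0164 rpm, dir flips to −; running = −741.0164
Stage 4 [39T→75T]: ω = 741.0164×39/75 = 385.3285 rpm, dir flips to +; running = +385.3285
Stage 5 [20T→60T]: ω = 385.3285×20/60 = 128.4428 rpm, dir flips to −; running = −128.4428

-128.4428 rpm (opposite to input, |ω| = 128.4428 rpm)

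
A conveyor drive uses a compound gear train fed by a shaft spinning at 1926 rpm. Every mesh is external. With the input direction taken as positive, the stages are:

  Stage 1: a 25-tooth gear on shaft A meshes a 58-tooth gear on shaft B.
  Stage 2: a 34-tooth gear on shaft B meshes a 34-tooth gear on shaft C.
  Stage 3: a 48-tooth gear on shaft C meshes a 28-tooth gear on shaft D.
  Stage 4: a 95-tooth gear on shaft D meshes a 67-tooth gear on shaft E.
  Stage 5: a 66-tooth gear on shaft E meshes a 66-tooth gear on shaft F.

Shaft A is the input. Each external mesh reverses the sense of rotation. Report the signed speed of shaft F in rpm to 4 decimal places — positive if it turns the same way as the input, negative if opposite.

Stage 1 [25T→58T]: ω = 1926.0000×25/58 = 830.1724 rpm, dir flips to −; running = −830.1724
Stage 2 [34T→34T]: ω = 830.1724×34/34 = 830.1724 rpm, dir flips to +; running = +830.1724
Stage 3 [48T→28T]: ω = 830.1724×48/28 = 1423.1527 rpm, dir flips to −; running = −1423.1527
Stage 4 [95T→67T]: ω = 1423.1527×95/67 = 2017.9031 rpm, dir flips to +; running = +2017.9031
Stage 5 [66T→66T]: ω = 2017.9031×66/66 = 2017.9031 rpm, dir flips to −; running = −2017.9031

-2017.9031 rpm (opposite to input, |ω| = 2017.9031 rpm)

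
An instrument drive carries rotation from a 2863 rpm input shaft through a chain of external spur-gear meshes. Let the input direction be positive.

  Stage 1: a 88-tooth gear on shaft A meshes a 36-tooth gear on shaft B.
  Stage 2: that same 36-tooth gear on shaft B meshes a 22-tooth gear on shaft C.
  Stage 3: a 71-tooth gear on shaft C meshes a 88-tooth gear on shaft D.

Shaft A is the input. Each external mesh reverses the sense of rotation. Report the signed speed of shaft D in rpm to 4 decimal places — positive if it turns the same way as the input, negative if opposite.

-9239.6818 rpm (opposite to input, |ω| = 9239.6818 rpm)

Stage 1 [88T→36T]: ω = 2863.0000×88/36 = 6998.4444 rpm, dir flips to −; running = −6998.4444
Stage 2 [36T→22T]: ω = 6998.4444×36/22 = 11452.0000 rpm, dir flips to +; running = +11452.0000
Stage 3 [71T→88T]: ω = 11452.0000×71/88 = 9239.6818 rpm, dir flips to −; running = −9239.6818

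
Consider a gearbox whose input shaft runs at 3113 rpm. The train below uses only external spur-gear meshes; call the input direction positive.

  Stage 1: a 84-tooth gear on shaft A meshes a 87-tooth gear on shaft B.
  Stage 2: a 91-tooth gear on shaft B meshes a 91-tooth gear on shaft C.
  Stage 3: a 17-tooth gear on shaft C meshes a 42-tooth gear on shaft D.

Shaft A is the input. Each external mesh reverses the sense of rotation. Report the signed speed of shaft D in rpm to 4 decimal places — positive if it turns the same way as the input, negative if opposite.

-1216.5747 rpm (opposite to input, |ω| = 1216.5747 rpm)

Stage 1 [84T→87T]: ω = 3113.0000×84/87 = 3005.6552 rpm, dir flips to −; running = −3005.6552
Stage 2 [91T→91T]: ω = 3005.6552×91/91 = 3005.6552 rpm, dir flips to +; running = +3005.6552
Stage 3 [17T→42T]: ω = 3005.6552×17/42 = 1216.5747 rpm, dir flips to −; running = −1216.5747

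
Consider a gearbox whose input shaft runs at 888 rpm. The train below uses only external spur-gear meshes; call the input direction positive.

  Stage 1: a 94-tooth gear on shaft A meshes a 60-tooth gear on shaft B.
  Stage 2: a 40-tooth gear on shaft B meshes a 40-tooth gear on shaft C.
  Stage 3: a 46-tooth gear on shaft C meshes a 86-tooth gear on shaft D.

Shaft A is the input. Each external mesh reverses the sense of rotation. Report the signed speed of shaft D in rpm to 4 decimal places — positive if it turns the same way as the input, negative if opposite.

Stage 1 [94T→60T]: ω = 888.0000×94/60 = 1391.2000 rpm, dir flips to −; running = −1391.2000
Stage 2 [40T→40T]: ω = 1391.2000×40/40 = 1391.2000 rpm, dir flips to +; running = +1391.2000
Stage 3 [46T→86T]: ω = 1391.2000×46/86 = 744.1302 rpm, dir flips to −; running = −744.1302

-744.1302 rpm (opposite to input, |ω| = 744.1302 rpm)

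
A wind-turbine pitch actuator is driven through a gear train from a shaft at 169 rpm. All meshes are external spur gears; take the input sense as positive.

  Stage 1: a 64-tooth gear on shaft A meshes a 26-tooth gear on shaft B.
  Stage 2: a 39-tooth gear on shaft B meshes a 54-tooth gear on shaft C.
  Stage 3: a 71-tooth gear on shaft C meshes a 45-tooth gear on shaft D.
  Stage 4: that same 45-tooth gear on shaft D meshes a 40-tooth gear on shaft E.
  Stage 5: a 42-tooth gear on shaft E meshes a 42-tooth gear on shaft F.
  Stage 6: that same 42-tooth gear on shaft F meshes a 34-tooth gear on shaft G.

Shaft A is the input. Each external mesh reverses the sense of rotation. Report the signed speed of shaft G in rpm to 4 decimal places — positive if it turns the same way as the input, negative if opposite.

Stage 1 [64T→26T]: ω = 169.0000×64/26 = 416.0000 rpm, dir flips to −; running = −416.0000
Stage 2 [39T→54T]: ω = 416.0000×39/54 = 300.4444 rpm, dir flips to +; running = +300.4444
Stage 3 [71T→45T]: ω = 300.4444×71/45 = 474.0346 rpm, dir flips to −; running = −474.0346
Stage 4 [45T→40T]: ω = 474.0346×45/40 = 533.2889 rpm, dir flips to +; running = +533.2889
Stage 5 [42T→42T]: ω = 533.2889×42/42 = 533.2889 rpm, dir flips to −; running = −533.2889
Stage 6 [42T→34T]: ω = 533.2889×42/34 = 658.7686 rpm, dir flips to +; running = +658.7686

+658.7686 rpm (same as input, |ω| = 658.7686 rpm)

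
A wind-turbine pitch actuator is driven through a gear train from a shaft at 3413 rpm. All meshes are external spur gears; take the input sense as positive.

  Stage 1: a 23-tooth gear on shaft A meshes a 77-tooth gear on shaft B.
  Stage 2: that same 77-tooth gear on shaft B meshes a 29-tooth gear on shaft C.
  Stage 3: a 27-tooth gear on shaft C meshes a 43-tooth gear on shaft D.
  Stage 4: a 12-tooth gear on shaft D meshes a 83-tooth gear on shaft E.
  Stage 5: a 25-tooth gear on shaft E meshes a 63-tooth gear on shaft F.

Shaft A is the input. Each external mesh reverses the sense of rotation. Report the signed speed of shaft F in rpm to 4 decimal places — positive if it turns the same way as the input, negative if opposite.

-97.5133 rpm (opposite to input, |ω| = 97.5133 rpm)

Stage 1 [23T→77T]: ω = 3413.0000×23/77 = 1019.4675 rpm, dir flips to −; running = −1019.4675
Stage 2 [77T→29T]: ω = 1019.4675×77/29 = 2706.8621 rpm, dir flips to +; running = +2706.8621
Stage 3 [27T→43T]: ω = 2706.8621×27/43 = 1699.6576 rpm, dir flips to −; running = −1699.6576
Stage 4 [12T→83T]: ω = 1699.6576×12/83 = 245.7336 rpm, dir flips to +; running = +245.7336
Stage 5 [25T→63T]: ω = 245.7336×25/63 = 97.5133 rpm, dir flips to −; running = −97.5133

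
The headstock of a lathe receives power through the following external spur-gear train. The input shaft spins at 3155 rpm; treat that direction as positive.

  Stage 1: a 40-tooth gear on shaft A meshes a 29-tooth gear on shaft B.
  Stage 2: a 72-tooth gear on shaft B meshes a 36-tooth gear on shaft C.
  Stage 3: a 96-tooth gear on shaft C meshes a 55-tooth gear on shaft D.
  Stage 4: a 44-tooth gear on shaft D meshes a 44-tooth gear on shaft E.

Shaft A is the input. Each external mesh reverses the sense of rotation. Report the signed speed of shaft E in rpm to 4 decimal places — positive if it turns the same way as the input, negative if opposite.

+15191.4734 rpm (same as input, |ω| = 15191.4734 rpm)

Stage 1 [40T→29T]: ω = 3155.0000×40/29 = 4351.7241 rpm, dir flips to −; running = −4351.7241
Stage 2 [72T→36T]: ω = 4351.7241×72/36 = 8703.4483 rpm, dir flips to +; running = +8703.4483
Stage 3 [96T→55T]: ω = 8703.4483×96/55 = 15191.4734 rpm, dir flips to −; running = −15191.4734
Stage 4 [44T→44T]: ω = 15191.4734×44/44 = 15191.4734 rpm, dir flips to +; running = +15191.4734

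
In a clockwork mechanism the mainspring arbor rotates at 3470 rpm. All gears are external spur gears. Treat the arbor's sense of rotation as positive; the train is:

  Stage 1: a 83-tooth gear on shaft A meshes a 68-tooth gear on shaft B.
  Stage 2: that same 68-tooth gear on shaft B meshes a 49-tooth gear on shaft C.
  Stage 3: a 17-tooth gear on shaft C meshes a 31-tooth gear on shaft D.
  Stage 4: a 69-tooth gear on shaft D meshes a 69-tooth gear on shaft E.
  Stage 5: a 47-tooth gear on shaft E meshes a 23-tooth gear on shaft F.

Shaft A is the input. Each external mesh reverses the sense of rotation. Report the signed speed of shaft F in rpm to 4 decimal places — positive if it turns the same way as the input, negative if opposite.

-6586.7129 rpm (opposite to input, |ω| = 6586.7129 rpm)

Stage 1 [83T→68T]: ω = 3470.0000×83/68 = 4235.4412 rpm, dir flips to −; running = −4235.4412
Stage 2 [68T→49T]: ω = 4235.4412×68/49 = 5877.7551 rpm, dir flips to +; running = +5877.7551
Stage 3 [17T→31T]: ω = 5877.7551×17/31 = 3223.2851 rpm, dir flips to −; running = −3223.2851
Stage 4 [69T→69T]: ω = 3223.2851×69/69 = 3223.2851 rpm, dir flips to +; running = +3223.2851
Stage 5 [47T→23T]: ω = 3223.2851×47/23 = 6586.7129 rpm, dir flips to −; running = −6586.7129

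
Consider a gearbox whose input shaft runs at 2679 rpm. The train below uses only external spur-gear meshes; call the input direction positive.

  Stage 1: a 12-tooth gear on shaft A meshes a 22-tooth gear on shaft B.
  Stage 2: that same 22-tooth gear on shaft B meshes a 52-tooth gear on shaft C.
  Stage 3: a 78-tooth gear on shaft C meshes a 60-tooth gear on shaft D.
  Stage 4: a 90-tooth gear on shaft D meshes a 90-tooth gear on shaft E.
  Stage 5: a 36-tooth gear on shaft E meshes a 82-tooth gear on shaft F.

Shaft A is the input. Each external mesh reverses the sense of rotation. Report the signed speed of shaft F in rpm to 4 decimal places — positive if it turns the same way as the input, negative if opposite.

Stage 1 [12T→22T]: ω = 2679.0000×12/22 = 1461.2727 rpm, dir flips to −; running = −1461.2727
Stage 2 [22T→52T]: ω = 1461.2727×22/52 = 618.2308 rpm, dir flips to +; running = +618.2308
Stage 3 [78T→60T]: ω = 618.2308×78/60 = 803.7000 rpm, dir flips to −; running = −803.7000
Stage 4 [90T→90T]: ω = 803.7000×90/90 = 803.7000 rpm, dir flips to +; running = +803.7000
Stage 5 [36T→82T]: ω = 803.7000×36/82 = 352.8439 rpm, dir flips to −; running = −352.8439

-352.8439 rpm (opposite to input, |ω| = 352.8439 rpm)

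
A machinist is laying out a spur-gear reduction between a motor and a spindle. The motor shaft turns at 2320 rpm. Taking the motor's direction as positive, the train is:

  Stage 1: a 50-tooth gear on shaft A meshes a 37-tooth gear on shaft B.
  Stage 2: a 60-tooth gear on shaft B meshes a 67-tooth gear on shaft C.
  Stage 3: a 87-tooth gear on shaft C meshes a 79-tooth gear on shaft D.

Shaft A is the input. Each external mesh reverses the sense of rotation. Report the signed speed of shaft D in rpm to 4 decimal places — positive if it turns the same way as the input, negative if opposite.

Stage 1 [50T→37T]: ω = 2320.0000×50/37 = 3135.1351 rpm, dir flips to −; running = −3135.1351
Stage 2 [60T→67T]: ω = 3135.1351×60/67 = 2807.5837 rpm, dir flips to +; running = +2807.5837
Stage 3 [87T→79T]: ω = 2807.5837×87/79 = 3091.8960 rpm, dir flips to −; running = −3091.8960

-3091.8960 rpm (opposite to input, |ω| = 3091.8960 rpm)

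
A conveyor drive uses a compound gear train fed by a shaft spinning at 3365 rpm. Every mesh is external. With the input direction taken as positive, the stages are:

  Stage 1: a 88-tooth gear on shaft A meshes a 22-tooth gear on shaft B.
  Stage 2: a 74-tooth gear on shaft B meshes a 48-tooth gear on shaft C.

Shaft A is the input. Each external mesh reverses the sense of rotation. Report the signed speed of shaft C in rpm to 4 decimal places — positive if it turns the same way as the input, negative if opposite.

+20750.8333 rpm (same as input, |ω| = 20750.8333 rpm)

Stage 1 [88T→22T]: ω = 3365.0000×88/22 = 13460.0000 rpm, dir flips to −; running = −13460.0000
Stage 2 [74T→48T]: ω = 13460.0000×74/48 = 20750.8333 rpm, dir flips to +; running = +20750.8333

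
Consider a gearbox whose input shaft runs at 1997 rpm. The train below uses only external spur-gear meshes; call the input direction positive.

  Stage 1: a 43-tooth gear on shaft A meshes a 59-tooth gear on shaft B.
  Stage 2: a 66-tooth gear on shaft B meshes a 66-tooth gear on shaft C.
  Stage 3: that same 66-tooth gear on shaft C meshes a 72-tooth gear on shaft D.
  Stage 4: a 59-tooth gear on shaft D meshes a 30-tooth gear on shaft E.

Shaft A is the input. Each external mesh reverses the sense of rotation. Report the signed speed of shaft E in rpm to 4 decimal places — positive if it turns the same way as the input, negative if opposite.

+2623.8361 rpm (same as input, |ω| = 2623.8361 rpm)

Stage 1 [43T→59T]: ω = 1997.0000×43/59 = 1455.4407 rpm, dir flips to −; running = −1455.4407
Stage 2 [66T→66T]: ω = 1455.4407×66/66 = 1455.4407 rpm, dir flips to +; running = +1455.4407
Stage 3 [66T→72T]: ω = 1455.4407×66/72 = 1334.1540 rpm, dir flips to −; running = −1334.1540
Stage 4 [59T→30T]: ω = 1334.1540×59/30 = 2623.8361 rpm, dir flips to +; running = +2623.8361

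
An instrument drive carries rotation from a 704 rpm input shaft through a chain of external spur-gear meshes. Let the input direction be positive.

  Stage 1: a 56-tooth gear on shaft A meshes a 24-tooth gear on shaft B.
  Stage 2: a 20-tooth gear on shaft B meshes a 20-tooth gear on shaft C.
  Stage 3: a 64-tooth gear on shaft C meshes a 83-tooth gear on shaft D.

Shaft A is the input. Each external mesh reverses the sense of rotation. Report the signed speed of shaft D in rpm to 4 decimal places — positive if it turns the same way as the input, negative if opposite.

-1266.6345 rpm (opposite to input, |ω| = 1266.6345 rpm)

Stage 1 [56T→24T]: ω = 704.0000×56/24 = 1642.6667 rpm, dir flips to −; running = −1642.6667
Stage 2 [20T→20T]: ω = 1642.6667×20/20 = 1642.6667 rpm, dir flips to +; running = +1642.6667
Stage 3 [64T→83T]: ω = 1642.6667×64/83 = 1266.6345 rpm, dir flips to −; running = −1266.6345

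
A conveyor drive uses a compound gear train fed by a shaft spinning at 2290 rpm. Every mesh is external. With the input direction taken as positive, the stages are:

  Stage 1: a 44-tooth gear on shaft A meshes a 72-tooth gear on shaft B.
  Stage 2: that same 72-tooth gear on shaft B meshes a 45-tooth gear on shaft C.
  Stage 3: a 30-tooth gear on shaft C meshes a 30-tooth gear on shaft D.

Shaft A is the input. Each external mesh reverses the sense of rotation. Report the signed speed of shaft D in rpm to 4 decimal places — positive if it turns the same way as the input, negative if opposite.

-2239.1111 rpm (opposite to input, |ω| = 2239.1111 rpm)

Stage 1 [44T→72T]: ω = 2290.0000×44/72 = 1399.4444 rpm, dir flips to −; running = −1399.4444
Stage 2 [72T→45T]: ω = 1399.4444×72/45 = 2239.1111 rpm, dir flips to +; running = +2239.1111
Stage 3 [30T→30T]: ω = 2239.1111×30/30 = 2239.1111 rpm, dir flips to −; running = −2239.1111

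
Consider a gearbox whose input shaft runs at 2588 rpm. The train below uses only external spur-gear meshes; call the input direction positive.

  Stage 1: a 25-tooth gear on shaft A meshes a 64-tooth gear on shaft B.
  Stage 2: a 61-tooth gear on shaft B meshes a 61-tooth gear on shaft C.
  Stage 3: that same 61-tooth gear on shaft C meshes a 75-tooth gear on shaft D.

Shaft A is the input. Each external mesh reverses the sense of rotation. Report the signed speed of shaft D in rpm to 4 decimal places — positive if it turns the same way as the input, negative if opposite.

Stage 1 [25T→64T]: ω = 2588.0000×25/64 = 1010.9375 rpm, dir flips to −; running = −1010.9375
Stage 2 [61T→61T]: ω = 1010.9375×61/61 = 1010.9375 rpm, dir flips to +; running = +1010.9375
Stage 3 [61T→75T]: ω = 1010.9375×61/75 = 822.2292 rpm, dir flips to −; running = −822.2292

-822.2292 rpm (opposite to input, |ω| = 822.2292 rpm)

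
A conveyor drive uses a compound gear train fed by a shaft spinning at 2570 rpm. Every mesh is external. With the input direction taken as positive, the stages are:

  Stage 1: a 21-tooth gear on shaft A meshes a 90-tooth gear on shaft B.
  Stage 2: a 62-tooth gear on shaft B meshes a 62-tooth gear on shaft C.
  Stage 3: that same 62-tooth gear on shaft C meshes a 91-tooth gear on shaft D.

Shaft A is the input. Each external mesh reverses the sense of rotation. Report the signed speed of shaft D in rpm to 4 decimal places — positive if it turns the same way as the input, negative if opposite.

-408.5641 rpm (opposite to input, |ω| = 408.5641 rpm)

Stage 1 [21T→90T]: ω = 2570.0000×21/90 = 599.6667 rpm, dir flips to −; running = −599.6667
Stage 2 [62T→62T]: ω = 599.6667×62/62 = 599.6667 rpm, dir flips to +; running = +599.6667
Stage 3 [62T→91T]: ω = 599.6667×62/91 = 408.5641 rpm, dir flips to −; running = −408.5641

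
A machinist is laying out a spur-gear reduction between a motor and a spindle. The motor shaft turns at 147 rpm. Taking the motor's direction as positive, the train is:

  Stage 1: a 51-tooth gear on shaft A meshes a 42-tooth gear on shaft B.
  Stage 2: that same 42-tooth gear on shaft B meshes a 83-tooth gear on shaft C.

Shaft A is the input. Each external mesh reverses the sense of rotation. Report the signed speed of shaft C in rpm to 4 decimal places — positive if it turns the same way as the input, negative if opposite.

+90.3253 rpm (same as input, |ω| = 90.3253 rpm)

Stage 1 [51T→42T]: ω = 147.0000×51/42 = 178.5000 rpm, dir flips to −; running = −178.5000
Stage 2 [42T→83T]: ω = 178.5000×42/83 = 90.3253 rpm, dir flips to +; running = +90.3253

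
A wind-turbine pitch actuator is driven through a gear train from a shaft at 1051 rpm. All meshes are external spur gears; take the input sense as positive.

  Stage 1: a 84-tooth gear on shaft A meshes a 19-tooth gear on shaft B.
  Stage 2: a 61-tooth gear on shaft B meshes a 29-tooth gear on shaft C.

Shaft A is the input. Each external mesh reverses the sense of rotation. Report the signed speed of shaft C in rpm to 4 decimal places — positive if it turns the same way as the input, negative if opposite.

+9773.7278 rpm (same as input, |ω| = 9773.7278 rpm)

Stage 1 [84T→19T]: ω = 1051.0000×84/19 = 4646.5263 rpm, dir flips to −; running = −4646.5263
Stage 2 [61T→29T]: ω = 4646.5263×61/29 = 9773.7278 rpm, dir flips to +; running = +9773.7278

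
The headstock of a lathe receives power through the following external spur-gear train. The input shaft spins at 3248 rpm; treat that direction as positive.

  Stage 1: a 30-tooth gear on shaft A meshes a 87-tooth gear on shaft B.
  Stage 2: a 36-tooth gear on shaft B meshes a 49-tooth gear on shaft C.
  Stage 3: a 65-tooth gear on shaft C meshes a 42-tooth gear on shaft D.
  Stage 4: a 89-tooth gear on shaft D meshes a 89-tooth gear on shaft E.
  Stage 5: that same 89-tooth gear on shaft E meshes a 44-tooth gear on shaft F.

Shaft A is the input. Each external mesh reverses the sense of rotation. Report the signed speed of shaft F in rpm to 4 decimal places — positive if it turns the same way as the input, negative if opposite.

-2575.8813 rpm (opposite to input, |ω| = 2575.8813 rpm)

Stage 1 [30T→87T]: ω = 3248.0000×30/87 = 1120.0000 rpm, dir flips to −; running = −1120.0000
Stage 2 [36T→49T]: ω = 1120.0000×36/49 = 822.8571 rpm, dir flips to +; running = +822.8571
Stage 3 [65T→42T]: ω = 822.8571×65/42 = 1273.4694 rpm, dir flips to −; running = −1273.4694
Stage 4 [89T→89T]: ω = 1273.4694×89/89 = 1273.4694 rpm, dir flips to +; running = +1273.4694
Stage 5 [89T→44T]: ω = 1273.4694×89/44 = 2575.8813 rpm, dir flips to −; running = −2575.8813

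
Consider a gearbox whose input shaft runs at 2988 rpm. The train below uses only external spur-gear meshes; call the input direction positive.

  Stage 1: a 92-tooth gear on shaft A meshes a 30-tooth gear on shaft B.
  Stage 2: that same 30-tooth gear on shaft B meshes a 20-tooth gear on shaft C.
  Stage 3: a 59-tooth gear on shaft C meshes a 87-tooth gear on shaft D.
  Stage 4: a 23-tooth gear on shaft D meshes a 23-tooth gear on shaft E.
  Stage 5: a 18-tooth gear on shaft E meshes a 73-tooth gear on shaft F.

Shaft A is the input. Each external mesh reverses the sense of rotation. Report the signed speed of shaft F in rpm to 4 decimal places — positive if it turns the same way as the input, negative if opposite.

Stage 1 [92T→30T]: ω = 2988.0000×92/30 = 9163.2000 rpm, dir flips to −; running = −9163.2000
Stage 2 [30T→20T]: ω = 9163.2000×30/20 = 13744.8000 rpm, dir flips to +; running = +13744.8000
Stage 3 [59T→87T]: ω = 13744.8000×59/87 = 9321.1862 rpm, dir flips to −; running = −9321.1862
Stage 4 [23T→23T]: ω = 9321.1862×23/23 = 9321.1862 rpm, dir flips to +; running = +9321.1862
Stage 5 [18T→73T]: ω = 9321.1862×18/73 = 2298.3747 rpm, dir flips to −; running = −2298.3747

-2298.3747 rpm (opposite to input, |ω| = 2298.3747 rpm)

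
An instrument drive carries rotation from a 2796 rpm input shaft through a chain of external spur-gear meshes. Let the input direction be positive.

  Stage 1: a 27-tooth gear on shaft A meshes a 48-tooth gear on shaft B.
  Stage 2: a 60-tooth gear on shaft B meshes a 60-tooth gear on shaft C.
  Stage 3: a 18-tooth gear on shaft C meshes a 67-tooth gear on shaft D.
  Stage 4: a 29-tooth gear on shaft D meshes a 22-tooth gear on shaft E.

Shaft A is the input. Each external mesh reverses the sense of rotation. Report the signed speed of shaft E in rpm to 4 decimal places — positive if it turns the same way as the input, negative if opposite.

Stage 1 [27T→48T]: ω = 2796.0000×27/48 = 1572.7500 rpm, dir flips to −; running = −1572.7500
Stage 2 [60T→60T]: ω = 1572.7500×60/60 = 1572.7500 rpm, dir flips to +; running = +1572.7500
Stage 3 [18T→67T]: ω = 1572.7500×18/67 = 422.5299 rpm, dir flips to −; running = −422.5299
Stage 4 [29T→22T]: ω = 422.5299×29/22 = 556.9712 rpm, dir flips to +; running = +556.9712

+556.9712 rpm (same as input, |ω| = 556.9712 rpm)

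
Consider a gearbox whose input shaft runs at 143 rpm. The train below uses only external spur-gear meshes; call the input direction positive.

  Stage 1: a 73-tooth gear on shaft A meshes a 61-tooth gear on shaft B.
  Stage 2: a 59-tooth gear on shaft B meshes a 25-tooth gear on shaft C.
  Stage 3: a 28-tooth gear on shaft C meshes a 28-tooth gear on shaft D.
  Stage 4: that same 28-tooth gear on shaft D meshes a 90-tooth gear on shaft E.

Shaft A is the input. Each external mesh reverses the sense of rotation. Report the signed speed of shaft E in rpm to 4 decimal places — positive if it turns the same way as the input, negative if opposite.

+125.6483 rpm (same as input, |ω| = 125.6483 rpm)

Stage 1 [73T→61T]: ω = 143.0000×73/61 = 171.1311 rpm, dir flips to −; running = −171.1311
Stage 2 [59T→25T]: ω = 171.1311×59/25 = 403.8695 rpm, dir flips to +; running = +403.8695
Stage 3 [28T→28T]: ω = 403.8695×28/28 = 403.8695 rpm, dir flips to −; running = −403.8695
Stage 4 [28T→90T]: ω = 403.8695×28/90 = 125.6483 rpm, dir flips to +; running = +125.6483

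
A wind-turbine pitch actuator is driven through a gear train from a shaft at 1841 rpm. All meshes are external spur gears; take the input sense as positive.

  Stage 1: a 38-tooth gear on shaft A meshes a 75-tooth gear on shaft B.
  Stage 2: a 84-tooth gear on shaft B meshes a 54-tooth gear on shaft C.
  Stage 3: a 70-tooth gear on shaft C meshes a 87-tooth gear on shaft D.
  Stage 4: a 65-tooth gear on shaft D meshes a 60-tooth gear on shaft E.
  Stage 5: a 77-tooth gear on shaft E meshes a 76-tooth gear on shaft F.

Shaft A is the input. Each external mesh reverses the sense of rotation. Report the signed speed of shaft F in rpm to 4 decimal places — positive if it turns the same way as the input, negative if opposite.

-1281.3851 rpm (opposite to input, |ω| = 1281.3851 rpm)

Stage 1 [38T→75T]: ω = 1841.0000×38/75 = 932.7733 rpm, dir flips to −; running = −932.7733
Stage 2 [84T→54T]: ω = 932.7733×84/54 = 1450.9807 rpm, dir flips to +; running = +1450.9807
Stage 3 [70T→87T]: ω = 1450.9807×70/87 = 1167.4558 rpm, dir flips to −; running = −1167.4558
Stage 4 [65T→60T]: ω = 1167.4558×65/60 = 1264.7437 rpm, dir flips to +; running = +1264.7437
Stage 5 [77T→76T]: ω = 1264.7437×77/76 = 1281.3851 rpm, dir flips to −; running = −1281.3851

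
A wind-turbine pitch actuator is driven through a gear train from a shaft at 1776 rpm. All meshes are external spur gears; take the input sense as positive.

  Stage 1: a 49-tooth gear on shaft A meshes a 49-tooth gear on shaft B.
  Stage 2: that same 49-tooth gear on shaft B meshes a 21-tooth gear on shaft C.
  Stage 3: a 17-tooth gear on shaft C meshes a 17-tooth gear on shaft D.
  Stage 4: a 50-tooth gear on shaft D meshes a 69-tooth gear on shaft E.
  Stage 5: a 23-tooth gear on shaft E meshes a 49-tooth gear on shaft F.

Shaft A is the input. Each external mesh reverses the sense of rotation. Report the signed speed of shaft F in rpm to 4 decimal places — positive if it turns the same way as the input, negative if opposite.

-1409.5238 rpm (opposite to input, |ω| = 1409.5238 rpm)

Stage 1 [49T→49T]: ω = 1776.0000×49/49 = 1776.0000 rpm, dir flips to −; running = −1776.0000
Stage 2 [49T→21T]: ω = 1776.0000×49/21 = 4144.0000 rpm, dir flips to +; running = +4144.0000
Stage 3 [17T→17T]: ω = 4144.0000×17/17 = 4144.0000 rpm, dir flips to −; running = −4144.0000
Stage 4 [50T→69T]: ω = 4144.0000×50/69 = 3002.8986 rpm, dir flips to +; running = +3002.8986
Stage 5 [23T→49T]: ω = 3002.8986×23/49 = 1409.5238 rpm, dir flips to −; running = −1409.5238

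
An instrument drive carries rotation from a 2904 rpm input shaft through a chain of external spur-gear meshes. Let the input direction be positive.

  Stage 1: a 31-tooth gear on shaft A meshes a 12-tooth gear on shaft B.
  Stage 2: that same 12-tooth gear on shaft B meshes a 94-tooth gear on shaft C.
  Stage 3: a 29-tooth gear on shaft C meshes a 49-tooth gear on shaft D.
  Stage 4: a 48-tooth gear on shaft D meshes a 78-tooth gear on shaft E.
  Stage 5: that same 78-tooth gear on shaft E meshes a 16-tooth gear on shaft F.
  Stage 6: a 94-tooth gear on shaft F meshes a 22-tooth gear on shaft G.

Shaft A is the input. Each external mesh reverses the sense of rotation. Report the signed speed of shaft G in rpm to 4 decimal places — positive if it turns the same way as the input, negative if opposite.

Stage 1 [31T→12T]: ω = 2904.0000×31/12 = 7502.0000 rpm, dir flips to −; running = −7502.0000
Stage 2 [12T→94T]: ω = 7502.0000×12/94 = 957.7021 rpm, dir flips to +; running = +957.7021
Stage 3 [29T→49T]: ω = 957.7021×29/49 = 566.8033 rpm, dir flips to −; running = −566.8033
Stage 4 [48T→78T]: ω = 566.8033×48/78 = 348.8020 rpm, dir flips to +; running = +348.8020
Stage 5 [78T→16T]: ω = 348.8020×78/16 = 1700.4099 rpm, dir flips to −; running = −1700.4099
Stage 6 [94T→22T]: ω = 1700.4099×94/22 = 7265.3878 rpm, dir flips to +; running = +7265.3878

+7265.3878 rpm (same as input, |ω| = 7265.3878 rpm)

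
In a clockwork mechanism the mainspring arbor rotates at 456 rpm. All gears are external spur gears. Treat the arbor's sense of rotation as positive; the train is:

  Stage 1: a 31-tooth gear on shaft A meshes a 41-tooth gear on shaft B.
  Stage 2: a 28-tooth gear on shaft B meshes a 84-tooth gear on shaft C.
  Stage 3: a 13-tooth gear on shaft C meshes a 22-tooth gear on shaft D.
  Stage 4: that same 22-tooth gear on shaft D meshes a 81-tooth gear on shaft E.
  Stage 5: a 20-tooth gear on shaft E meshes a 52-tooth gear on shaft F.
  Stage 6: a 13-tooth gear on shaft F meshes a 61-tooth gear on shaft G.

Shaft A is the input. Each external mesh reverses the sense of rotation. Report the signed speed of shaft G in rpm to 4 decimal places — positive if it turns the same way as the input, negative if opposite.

Stage 1 [31T→41T]: ω = 456.0000×31/41 = 344.7805 rpm, dir flips to −; running = −344.7805
Stage 2 [28T→84T]: ω = 344.7805×28/84 = 114.9268 rpm, dir flips to +; running = +114.9268
Stage 3 [13T→22T]: ω = 114.9268×13/22 = 67.9113 rpm, dir flips to −; running = −67.9113
Stage 4 [22T→81T]: ω = 67.9113×22/81 = 18.4450 rpm, dir flips to +; running = +18.4450
Stage 5 [20T→52T]: ω = 18.4450×20/52 = 7.0942 rpm, dir flips to −; running = −7.0942
Stage 6 [13T→61T]: ω = 7.0942×13/61 = 1.5119 rpm, dir flips to +; running = +1.5119

+1.5119 rpm (same as input, |ω| = 1.5119 rpm)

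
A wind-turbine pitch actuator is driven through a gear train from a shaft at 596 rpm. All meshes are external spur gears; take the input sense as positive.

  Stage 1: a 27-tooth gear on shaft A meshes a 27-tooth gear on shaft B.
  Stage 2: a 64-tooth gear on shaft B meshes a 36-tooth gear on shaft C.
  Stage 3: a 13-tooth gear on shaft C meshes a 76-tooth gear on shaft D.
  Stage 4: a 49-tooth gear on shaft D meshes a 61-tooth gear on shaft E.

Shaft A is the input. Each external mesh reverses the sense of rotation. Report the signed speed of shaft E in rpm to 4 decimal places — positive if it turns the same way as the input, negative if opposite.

+145.5860 rpm (same as input, |ω| = 145.5860 rpm)

Stage 1 [27T→27T]: ω = 596.0000×27/27 = 596.0000 rpm, dir flips to −; running = −596.0000
Stage 2 [64T→36T]: ω = 596.0000×64/36 = 1059.5556 rpm, dir flips to +; running = +1059.5556
Stage 3 [13T→76T]: ω = 1059.5556×13/76 = 181.2398 rpm, dir flips to −; running = −181.2398
Stage 4 [49T→61T]: ω = 181.2398×49/61 = 145.5860 rpm, dir flips to +; running = +145.5860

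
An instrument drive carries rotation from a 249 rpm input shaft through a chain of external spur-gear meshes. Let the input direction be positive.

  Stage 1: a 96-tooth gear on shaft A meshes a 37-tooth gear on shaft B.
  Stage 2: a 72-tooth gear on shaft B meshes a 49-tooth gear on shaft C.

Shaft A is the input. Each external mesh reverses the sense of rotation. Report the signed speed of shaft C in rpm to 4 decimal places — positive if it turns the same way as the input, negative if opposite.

Stage 1 [96T→37T]: ω = 249.0000×96/37 = 646.0541 rpm, dir flips to −; running = −646.0541
Stage 2 [72T→49T]: ω = 646.0541×72/49 = 949.3039 rpm, dir flips to +; running = +949.3039

+949.3039 rpm (same as input, |ω| = 949.3039 rpm)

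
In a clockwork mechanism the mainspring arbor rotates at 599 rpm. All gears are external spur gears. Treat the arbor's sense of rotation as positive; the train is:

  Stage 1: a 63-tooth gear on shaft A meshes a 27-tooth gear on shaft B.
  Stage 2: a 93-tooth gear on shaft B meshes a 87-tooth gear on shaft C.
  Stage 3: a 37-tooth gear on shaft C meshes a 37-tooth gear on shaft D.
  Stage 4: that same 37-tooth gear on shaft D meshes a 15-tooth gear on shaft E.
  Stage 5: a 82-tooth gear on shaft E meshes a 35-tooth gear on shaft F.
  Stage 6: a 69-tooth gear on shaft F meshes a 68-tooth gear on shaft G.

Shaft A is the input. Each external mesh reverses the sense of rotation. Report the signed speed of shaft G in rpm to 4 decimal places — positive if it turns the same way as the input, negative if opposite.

+8761.2032 rpm (same as input, |ω| = 8761.2032 rpm)

Stage 1 [63T→27T]: ω = 599.0000×63/27 = 1397.6667 rpm, dir flips to −; running = −1397.6667
Stage 2 [93T→87T]: ω = 1397.6667×93/87 = 1494.0575 rpm, dir flips to +; running = +1494.0575
Stage 3 [37T→37T]: ω = 1494.0575×37/37 = 1494.0575 rpm, dir flips to −; running = −1494.0575
Stage 4 [37T→15T]: ω = 1494.0575×37/15 = 3685.3418 rpm, dir flips to +; running = +3685.3418
Stage 5 [82T→35T]: ω = 3685.3418×82/35 = 8634.2293 rpm, dir flips to −; running = −8634.2293
Stage 6 [69T→68T]: ω = 8634.2293×69/68 = 8761.2032 rpm, dir flips to +; running = +8761.2032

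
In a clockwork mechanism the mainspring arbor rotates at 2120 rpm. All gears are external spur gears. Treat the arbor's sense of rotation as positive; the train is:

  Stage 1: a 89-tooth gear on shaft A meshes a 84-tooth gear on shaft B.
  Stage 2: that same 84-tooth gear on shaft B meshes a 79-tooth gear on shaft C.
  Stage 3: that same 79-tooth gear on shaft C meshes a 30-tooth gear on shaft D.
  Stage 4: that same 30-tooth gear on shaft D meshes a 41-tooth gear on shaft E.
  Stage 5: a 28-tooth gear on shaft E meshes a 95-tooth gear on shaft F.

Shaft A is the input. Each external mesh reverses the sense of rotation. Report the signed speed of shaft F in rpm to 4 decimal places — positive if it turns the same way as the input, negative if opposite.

-1356.3646 rpm (opposite to input, |ω| = 1356.3646 rpm)

Stage 1 [89T→84T]: ω = 2120.0000×89/84 = 2246.1905 rpm, dir flips to −; running = −2246.1905
Stage 2 [84T→79T]: ω = 2246.1905×84/79 = 2388.3544 rpm, dir flips to +; running = +2388.3544
Stage 3 [79T→30T]: ω = 2388.3544×79/30 = 6289.3333 rpm, dir flips to −; running = −6289.3333
Stage 4 [30T→41T]: ω = 6289.3333×30/41 = 4601.9512 rpm, dir flips to +; running = +4601.9512
Stage 5 [28T→95T]: ω = 4601.9512×28/95 = 1356.3646 rpm, dir flips to −; running = −1356.3646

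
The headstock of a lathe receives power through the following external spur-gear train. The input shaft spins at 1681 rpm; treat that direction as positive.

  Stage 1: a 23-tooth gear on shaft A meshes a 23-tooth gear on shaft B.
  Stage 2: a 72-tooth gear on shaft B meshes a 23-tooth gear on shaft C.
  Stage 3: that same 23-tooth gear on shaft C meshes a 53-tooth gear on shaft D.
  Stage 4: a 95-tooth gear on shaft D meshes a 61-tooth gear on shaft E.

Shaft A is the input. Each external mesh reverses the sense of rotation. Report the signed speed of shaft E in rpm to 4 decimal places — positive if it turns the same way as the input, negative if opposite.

Stage 1 [23T→23T]: ω = 1681.0000×23/23 = 1681.0000 rpm, dir flips to −; running = −1681.0000
Stage 2 [72T→23T]: ω = 1681.0000×72/23 = 5262.2609 rpm, dir flips to +; running = +5262.2609
Stage 3 [23T→53T]: ω = 5262.2609×23/53 = 2283.6226 rpm, dir flips to −; running = −2283.6226
Stage 4 [95T→61T]: ω = 2283.6226×95/61 = 3556.4615 rpm, dir flips to +; running = +3556.4615

+3556.4615 rpm (same as input, |ω| = 3556.4615 rpm)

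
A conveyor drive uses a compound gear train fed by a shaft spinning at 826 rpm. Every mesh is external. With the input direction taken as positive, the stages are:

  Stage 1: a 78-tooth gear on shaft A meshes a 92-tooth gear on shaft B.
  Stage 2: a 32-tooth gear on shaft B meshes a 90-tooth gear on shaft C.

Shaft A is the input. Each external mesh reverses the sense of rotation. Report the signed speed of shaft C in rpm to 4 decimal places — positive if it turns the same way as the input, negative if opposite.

Stage 1 [78T→92T]: ω = 826.0000×78/92 = 700.3043 rpm, dir flips to −; running = −700.3043
Stage 2 [32T→90T]: ω = 700.3043×32/90 = 248.9971 rpm, dir flips to +; running = +248.9971

+248.9971 rpm (same as input, |ω| = 248.9971 rpm)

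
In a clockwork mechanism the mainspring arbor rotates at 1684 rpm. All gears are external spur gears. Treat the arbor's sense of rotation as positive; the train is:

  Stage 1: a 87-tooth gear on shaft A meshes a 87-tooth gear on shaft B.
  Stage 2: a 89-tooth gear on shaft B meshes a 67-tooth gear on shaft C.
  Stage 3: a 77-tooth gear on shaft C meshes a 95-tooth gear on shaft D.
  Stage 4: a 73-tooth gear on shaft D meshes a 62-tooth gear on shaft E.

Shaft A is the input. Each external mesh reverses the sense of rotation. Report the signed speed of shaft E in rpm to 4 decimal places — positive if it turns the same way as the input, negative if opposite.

+2134.7921 rpm (same as input, |ω| = 2134.7921 rpm)

Stage 1 [87T→87T]: ω = 1684.0000×87/87 = 1684.0000 rpm, dir flips to −; running = −1684.0000
Stage 2 [89T→67T]: ω = 1684.0000×89/67 = 2236.9552 rpm, dir flips to +; running = +2236.9552
Stage 3 [77T→95T]: ω = 2236.9552×77/95 = 1813.1111 rpm, dir flips to −; running = −1813.1111
Stage 4 [73T→62T]: ω = 1813.1111×73/62 = 2134.7921 rpm, dir flips to +; running = +2134.7921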